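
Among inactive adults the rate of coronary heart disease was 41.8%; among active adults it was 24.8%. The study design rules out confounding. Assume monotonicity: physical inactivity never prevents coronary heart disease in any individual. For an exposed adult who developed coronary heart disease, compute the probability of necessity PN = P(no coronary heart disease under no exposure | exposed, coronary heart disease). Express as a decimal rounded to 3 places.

PN ≈ 0.407

p₁ = 0.418, p₀ = 0.248.
Under exogeneity and monotonicity, PN = (p₁ − p₀) / p₁.
PN = (0.418 − 0.248) / 0.418 = 0.17 / 0.418 ≈ 0.4067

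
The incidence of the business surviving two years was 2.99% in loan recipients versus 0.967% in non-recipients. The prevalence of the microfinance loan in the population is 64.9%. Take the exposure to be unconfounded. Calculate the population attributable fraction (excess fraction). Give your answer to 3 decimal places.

PAF ≈ 0.576

p₁ = 0.0299, p₀ = 0.00967.
Overall risk P(Y=1) = π·p₁ + (1−π)·p₀ = 0.649×0.0299 + 0.351×0.00967 = 0.022799.
Under exogeneity, PAF = [P(Y=1) − p₀] / P(Y=1).
PAF = (0.022799 − 0.00967) / 0.022799 ≈ 0.5759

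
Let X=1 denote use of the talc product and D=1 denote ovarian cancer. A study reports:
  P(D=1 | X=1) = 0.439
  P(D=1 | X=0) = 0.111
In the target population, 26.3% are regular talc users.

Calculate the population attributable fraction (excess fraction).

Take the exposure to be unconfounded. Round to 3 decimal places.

PAF ≈ 0.437

Let p₁ = 0.439, p₀ = 0.111.
Overall risk P(Y=1) = π·p₁ + (1−π)·p₀ = 0.263×0.439 + 0.737×0.111 = 0.19726.
Under exogeneity, PAF = [P(Y=1) − p₀] / P(Y=1).
PAF = (0.19726 − 0.111) / 0.19726 ≈ 0.4373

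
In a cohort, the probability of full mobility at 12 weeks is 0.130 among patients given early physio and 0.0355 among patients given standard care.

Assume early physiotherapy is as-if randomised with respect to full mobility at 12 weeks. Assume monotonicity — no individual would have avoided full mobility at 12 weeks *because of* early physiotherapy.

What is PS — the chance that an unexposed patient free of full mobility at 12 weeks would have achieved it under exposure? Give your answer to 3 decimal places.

Let p₁ = 0.13, p₀ = 0.0355.
Under exogeneity and monotonicity, PS = (p₁ − p₀) / (1 − p₀).
PS = (0.13 − 0.0355) / (1 − 0.0355) = 0.0945 / 0.9645 ≈ 0.0980

PS ≈ 0.098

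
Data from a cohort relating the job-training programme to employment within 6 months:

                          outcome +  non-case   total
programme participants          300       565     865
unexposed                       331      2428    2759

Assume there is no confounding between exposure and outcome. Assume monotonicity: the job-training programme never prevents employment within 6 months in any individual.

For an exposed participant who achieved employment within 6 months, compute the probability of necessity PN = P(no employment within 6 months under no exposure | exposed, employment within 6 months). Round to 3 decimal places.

p₁ = P(outcome | exposed) = 300/865 = 0.34682
p₀ = P(outcome | unexposed) = 331/2759 = 0.11997
Under exogeneity and monotonicity, PN = (p₁ − p₀)/p₁.
PN = (0.34682 − 0.11997) / 0.34682 ≈ 0.6541

PN ≈ 0.654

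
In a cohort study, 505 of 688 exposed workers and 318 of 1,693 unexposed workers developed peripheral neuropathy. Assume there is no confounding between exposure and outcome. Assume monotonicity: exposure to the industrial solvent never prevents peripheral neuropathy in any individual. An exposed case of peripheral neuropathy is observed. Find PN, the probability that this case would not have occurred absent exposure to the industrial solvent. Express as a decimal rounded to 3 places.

p₁ = P(outcome | exposed) = 505/688 = 0.73401
p₀ = P(outcome | unexposed) = 318/1693 = 0.18783
Under exogeneity and monotonicity, PN = (p₁ − p₀) / p₁.
PN = (0.73401 − 0.18783) / 0.73401 = 0.54618 / 0.73401 ≈ 0.7441

PN ≈ 0.744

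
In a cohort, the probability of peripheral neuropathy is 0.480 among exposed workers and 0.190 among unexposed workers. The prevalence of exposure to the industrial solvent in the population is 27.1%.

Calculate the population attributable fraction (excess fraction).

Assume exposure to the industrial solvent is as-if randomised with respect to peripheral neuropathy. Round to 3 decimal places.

PAF ≈ 0.293

Let p₁ = 0.48, p₀ = 0.19.
Overall risk P(Y=1) = π·p₁ + (1−π)·p₀ = 0.271×0.48 + 0.729×0.19 = 0.26859.
Under exogeneity, PAF = [P(Y=1) − p₀] / P(Y=1).
PAF = (0.26859 − 0.19) / 0.26859 ≈ 0.2926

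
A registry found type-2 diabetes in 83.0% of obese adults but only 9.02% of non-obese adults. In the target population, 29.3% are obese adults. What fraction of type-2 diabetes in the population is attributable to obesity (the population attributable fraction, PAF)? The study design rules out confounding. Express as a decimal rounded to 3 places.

p₁ = 0.83, p₀ = 0.0902.
Overall risk P(Y=1) = π·p₁ + (1−π)·p₀ = 0.293×0.83 + 0.707×0.0902 = 0.30696.
Under exogeneity, PAF = [P(Y=1) − p₀] / P(Y=1).
PAF = (0.30696 − 0.0902) / 0.30696 ≈ 0.7062

PAF ≈ 0.706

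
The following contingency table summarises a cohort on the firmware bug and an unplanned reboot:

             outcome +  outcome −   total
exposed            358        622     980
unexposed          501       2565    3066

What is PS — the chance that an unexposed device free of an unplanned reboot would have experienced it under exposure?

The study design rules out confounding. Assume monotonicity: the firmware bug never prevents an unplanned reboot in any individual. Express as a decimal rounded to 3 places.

PS ≈ 0.241

p₁ = P(outcome | exposed) = 358/980 = 0.36531
p₀ = P(outcome | unexposed) = 501/3066 = 0.16341
Under exogeneity and monotonicity, PS = (p₁ − p₀) / (1 − p₀).
PS = (0.36531 − 0.16341) / (1 − 0.16341) = 0.2019 / 0.83659 ≈ 0.2413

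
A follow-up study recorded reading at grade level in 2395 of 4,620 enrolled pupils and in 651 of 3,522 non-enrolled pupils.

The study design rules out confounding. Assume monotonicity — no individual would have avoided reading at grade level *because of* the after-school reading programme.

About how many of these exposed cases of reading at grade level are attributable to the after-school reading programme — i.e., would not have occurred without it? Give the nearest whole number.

p₁ = P(outcome | exposed) = 2395/4620 = 0.5184
p₀ = P(outcome | unexposed) = 651/3522 = 0.18484
PN = (p₁ − p₀)/p₁ = (0.5184 − 0.18484) / 0.5184 ≈ 0.64344.
Attributable cases ≈ PN × (exposed cases) = 0.64344 × 2395 ≈ 1541.05.

about 1541 cases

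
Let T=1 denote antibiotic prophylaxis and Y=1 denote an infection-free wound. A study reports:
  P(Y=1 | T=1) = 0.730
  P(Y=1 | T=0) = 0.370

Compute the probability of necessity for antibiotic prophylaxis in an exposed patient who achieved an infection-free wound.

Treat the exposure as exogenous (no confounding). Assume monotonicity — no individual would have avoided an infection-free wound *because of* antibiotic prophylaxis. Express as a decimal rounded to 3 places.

Let p₁ = 0.73, p₀ = 0.37.
Under exogeneity and monotonicity, PN = (p₁ − p₀) / p₁.
PN = (0.73 − 0.37) / 0.73 = 0.36 / 0.73 ≈ 0.4932

PN ≈ 0.493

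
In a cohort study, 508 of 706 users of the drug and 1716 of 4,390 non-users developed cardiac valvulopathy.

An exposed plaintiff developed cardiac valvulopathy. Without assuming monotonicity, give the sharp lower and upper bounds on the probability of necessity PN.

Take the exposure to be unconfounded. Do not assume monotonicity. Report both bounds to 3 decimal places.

p₁ = P(outcome | exposed) = 508/706 = 0.71955
p₀ = P(outcome | unexposed) = 1716/4390 = 0.39089
Under exogeneity alone the bounds on PN are max{0,(p₁−p₀)/p₁} ≤ PN ≤ min{1,(1−p₀)/p₁}.
  lower = (p₁ − p₀)/p₁ = 0.32866 / 0.71955 ≈ 0.4568
  upper = min{1, (1 − p₀)/p₁} = 0.60911 / 0.71955 ≈ 0.8465

0.457 ≤ PN ≤ 0.847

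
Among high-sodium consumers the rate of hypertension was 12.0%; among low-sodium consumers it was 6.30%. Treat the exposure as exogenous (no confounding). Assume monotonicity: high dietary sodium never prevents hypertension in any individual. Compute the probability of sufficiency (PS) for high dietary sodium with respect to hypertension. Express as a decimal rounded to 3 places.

PS ≈ 0.061

p₁ = 0.12, p₀ = 0.063.
Under exogeneity and monotonicity, PS = (p₁ − p₀) / (1 − p₀).
PS = (0.12 − 0.063) / (1 − 0.063) = 0.057 / 0.937 ≈ 0.0608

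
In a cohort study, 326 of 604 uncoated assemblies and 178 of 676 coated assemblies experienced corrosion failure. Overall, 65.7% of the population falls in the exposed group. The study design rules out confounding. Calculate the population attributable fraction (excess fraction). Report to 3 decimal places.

p₁ = P(outcome | exposed) = 326/604 = 0.53974
p₀ = P(outcome | unexposed) = 178/676 = 0.26331
Overall risk P(Y=1) = π·p₁ + (1−π)·p₀ = 0.657×0.53974 + 0.343×0.26331 = 0.44492.
Under exogeneity, PAF = [P(Y=1) − p₀] / P(Y=1).
PAF = (0.44492 − 0.26331) / 0.44492 ≈ 0.4082

PAF ≈ 0.408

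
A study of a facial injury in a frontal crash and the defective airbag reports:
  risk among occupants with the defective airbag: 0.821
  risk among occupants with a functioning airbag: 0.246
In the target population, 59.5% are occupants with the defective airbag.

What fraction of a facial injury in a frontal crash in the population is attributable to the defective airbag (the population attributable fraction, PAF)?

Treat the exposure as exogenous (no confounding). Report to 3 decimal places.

PAF ≈ 0.582

Let p₁ = 0.821, p₀ = 0.246.
Overall risk P(Y=1) = π·p₁ + (1−π)·p₀ = 0.595×0.821 + 0.405×0.246 = 0.58813.
Under exogeneity, PAF = [P(Y=1) − p₀] / P(Y=1).
PAF = (0.58813 − 0.246) / 0.58813 ≈ 0.5817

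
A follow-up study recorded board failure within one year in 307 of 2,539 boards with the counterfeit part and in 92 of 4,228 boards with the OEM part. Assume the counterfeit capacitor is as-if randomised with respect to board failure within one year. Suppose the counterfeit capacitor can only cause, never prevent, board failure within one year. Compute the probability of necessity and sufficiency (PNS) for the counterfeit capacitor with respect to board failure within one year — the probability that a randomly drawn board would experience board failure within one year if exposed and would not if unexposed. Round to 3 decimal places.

p₁ = P(outcome | exposed) = 307/2539 = 0.12091
p₀ = P(outcome | unexposed) = 92/4228 = 0.02176
Under exogeneity and monotonicity, PNS = p₁ − p₀.
PNS = 0.12091 − 0.02176 = 0.099154

PNS ≈ 0.099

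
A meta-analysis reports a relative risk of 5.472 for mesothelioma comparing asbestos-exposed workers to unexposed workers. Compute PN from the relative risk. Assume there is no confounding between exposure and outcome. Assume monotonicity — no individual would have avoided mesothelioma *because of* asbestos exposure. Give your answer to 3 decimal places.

Under exogeneity and monotonicity, PN = (RR − 1) / RR = 1 − 1/RR.
PN = (5.472 − 1) / 5.472 = 4.472 / 5.472 ≈ 0.8173

PN ≈ 0.817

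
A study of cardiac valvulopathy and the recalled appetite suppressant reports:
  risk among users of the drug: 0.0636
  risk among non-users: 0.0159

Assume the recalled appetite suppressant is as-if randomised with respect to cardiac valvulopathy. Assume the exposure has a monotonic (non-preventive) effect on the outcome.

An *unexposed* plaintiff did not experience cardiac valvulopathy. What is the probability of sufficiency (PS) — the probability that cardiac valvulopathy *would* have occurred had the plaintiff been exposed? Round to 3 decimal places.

PS ≈ 0.048

Let p₁ = 0.0636, p₀ = 0.0159.
Under exogeneity and monotonicity, PS = (p₁ − p₀) / (1 − p₀).
PS = (0.0636 − 0.0159) / (1 − 0.0159) = 0.0477 / 0.9841 ≈ 0.0485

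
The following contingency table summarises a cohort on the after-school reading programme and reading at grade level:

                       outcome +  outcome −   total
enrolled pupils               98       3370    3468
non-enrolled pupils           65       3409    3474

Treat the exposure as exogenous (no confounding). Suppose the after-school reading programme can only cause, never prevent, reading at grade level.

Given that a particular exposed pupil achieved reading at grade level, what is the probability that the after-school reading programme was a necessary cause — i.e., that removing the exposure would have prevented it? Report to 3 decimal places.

p₁ = P(outcome | exposed) = 98/3468 = 0.028258
p₀ = P(outcome | unexposed) = 65/3474 = 0.01871
Under exogeneity and monotonicity, PN = (p₁ − p₀) / p₁.
PN = (0.028258 − 0.01871) / 0.028258 = 0.0095479 / 0.028258 ≈ 0.3379

PN ≈ 0.338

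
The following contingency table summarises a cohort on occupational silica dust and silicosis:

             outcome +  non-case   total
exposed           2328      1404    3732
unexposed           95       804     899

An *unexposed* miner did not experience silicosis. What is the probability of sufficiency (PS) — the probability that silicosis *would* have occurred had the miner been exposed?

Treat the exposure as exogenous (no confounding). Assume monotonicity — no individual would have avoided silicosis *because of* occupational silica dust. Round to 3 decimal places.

PS ≈ 0.579

p₁ = P(outcome | exposed) = 2328/3732 = 0.62379
p₀ = P(outcome | unexposed) = 95/899 = 0.10567
Under exogeneity and monotonicity, PS = (p₁ − p₀)/(1 − p₀).
PS = (0.62379 − 0.10567) / 0.89433 ≈ 0.5793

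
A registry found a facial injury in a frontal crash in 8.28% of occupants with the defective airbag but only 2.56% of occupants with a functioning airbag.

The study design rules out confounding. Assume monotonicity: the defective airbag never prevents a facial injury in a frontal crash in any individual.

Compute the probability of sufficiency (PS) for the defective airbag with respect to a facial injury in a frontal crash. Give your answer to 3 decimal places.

p₁ = 0.0828, p₀ = 0.0256.
Under exogeneity and monotonicity, PS = (p₁ − p₀) / (1 − p₀).
PS = (0.0828 − 0.0256) / (1 − 0.0256) = 0.0572 / 0.9744 ≈ 0.0587

PS ≈ 0.059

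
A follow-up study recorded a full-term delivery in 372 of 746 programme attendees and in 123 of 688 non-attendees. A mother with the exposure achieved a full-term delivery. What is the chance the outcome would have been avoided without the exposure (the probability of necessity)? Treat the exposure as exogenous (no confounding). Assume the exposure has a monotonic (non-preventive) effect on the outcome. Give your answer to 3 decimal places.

p₁ = P(outcome | exposed) = 372/746 = 0.49866
p₀ = P(outcome | unexposed) = 123/688 = 0.17878
Under exogeneity and monotonicity, PN = (p₁ − p₀) / p₁.
PN = (0.49866 − 0.17878) / 0.49866 = 0.31988 / 0.49866 ≈ 0.6415

PN ≈ 0.641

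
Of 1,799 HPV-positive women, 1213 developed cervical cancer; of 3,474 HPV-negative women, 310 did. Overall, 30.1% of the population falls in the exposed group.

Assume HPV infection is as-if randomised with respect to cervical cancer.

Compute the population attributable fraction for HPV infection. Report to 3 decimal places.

p₁ = P(outcome | exposed) = 1213/1799 = 0.67426
p₀ = P(outcome | unexposed) = 310/3474 = 0.089234
Overall risk P(Y=1) = π·p₁ + (1−π)·p₀ = 0.301×0.67426 + 0.699×0.089234 = 0.26533.
Under exogeneity, PAF = [P(Y=1) − p₀] / P(Y=1).
PAF = (0.26533 − 0.089234) / 0.26533 ≈ 0.6637

PAF ≈ 0.664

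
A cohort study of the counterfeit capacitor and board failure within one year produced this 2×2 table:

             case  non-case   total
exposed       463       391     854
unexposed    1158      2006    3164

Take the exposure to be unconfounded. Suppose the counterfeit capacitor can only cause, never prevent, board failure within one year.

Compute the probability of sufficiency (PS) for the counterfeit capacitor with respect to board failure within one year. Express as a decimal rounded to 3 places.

PS ≈ 0.278

p₁ = P(outcome | exposed) = 463/854 = 0.54215
p₀ = P(outcome | unexposed) = 1158/3164 = 0.36599
Under exogeneity and monotonicity, PS = (p₁ − p₀) / (1 − p₀).
PS = (0.54215 − 0.36599) / (1 − 0.36599) = 0.17616 / 0.63401 ≈ 0.2779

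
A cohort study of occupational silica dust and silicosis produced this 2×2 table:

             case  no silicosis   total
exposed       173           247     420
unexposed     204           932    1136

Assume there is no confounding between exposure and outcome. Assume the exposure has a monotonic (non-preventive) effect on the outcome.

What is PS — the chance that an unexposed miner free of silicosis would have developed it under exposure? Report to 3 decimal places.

PS ≈ 0.283

p₁ = P(outcome | exposed) = 173/420 = 0.4119
p₀ = P(outcome | unexposed) = 204/1136 = 0.17958
Under exogeneity and monotonicity, PS = (p₁ − p₀)/(1 − p₀).
PS = (0.4119 − 0.17958) / 0.82042 ≈ 0.2832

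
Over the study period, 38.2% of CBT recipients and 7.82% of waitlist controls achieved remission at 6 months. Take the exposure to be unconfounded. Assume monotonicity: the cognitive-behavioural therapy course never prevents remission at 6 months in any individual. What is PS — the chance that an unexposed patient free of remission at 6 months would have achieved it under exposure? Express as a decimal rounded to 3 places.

PS ≈ 0.330

p₁ = 0.382, p₀ = 0.0782.
Under exogeneity and monotonicity, PS = (p₁ − p₀) / (1 − p₀).
PS = (0.382 − 0.0782) / (1 − 0.0782) = 0.3038 / 0.9218 ≈ 0.3296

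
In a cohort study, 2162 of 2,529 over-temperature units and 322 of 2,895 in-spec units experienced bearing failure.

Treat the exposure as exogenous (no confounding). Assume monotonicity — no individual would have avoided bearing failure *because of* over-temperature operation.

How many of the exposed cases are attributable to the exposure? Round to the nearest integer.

about 1881 cases

p₁ = P(outcome | exposed) = 2162/2529 = 0.85488
p₀ = P(outcome | unexposed) = 322/2895 = 0.11123
PN = (p₁ − p₀)/p₁ = (0.85488 − 0.11123) / 0.85488 ≈ 0.86989.
Attributable cases ≈ PN × (exposed cases) = 0.86989 × 2162 ≈ 1880.71.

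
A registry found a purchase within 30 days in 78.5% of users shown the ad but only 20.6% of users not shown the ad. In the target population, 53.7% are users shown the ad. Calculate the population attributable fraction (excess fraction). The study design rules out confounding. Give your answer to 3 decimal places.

PAF ≈ 0.601

p₁ = 0.785, p₀ = 0.206.
Overall risk P(Y=1) = π·p₁ + (1−π)·p₀ = 0.537×0.785 + 0.463×0.206 = 0.51692.
Under exogeneity, PAF = [P(Y=1) − p₀] / P(Y=1).
PAF = (0.51692 − 0.206) / 0.51692 ≈ 0.6015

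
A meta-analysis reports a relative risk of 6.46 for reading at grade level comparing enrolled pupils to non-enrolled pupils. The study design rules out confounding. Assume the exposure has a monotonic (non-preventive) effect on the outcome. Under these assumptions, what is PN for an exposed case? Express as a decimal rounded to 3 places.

Under exogeneity and monotonicity, PN = (RR − 1) / RR = 1 − 1/RR.
PN = (6.46 − 1) / 6.46 = 5.46 / 6.46 ≈ 0.8452

PN ≈ 0.845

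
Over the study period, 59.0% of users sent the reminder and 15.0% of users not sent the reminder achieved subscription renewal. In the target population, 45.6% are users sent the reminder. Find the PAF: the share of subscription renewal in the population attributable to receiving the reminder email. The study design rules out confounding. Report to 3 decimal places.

PAF ≈ 0.572

p₁ = 0.59, p₀ = 0.15.
Overall risk P(Y=1) = π·p₁ + (1−π)·p₀ = 0.456×0.59 + 0.544×0.15 = 0.35064.
Under exogeneity, PAF = [P(Y=1) − p₀] / P(Y=1).
PAF = (0.35064 − 0.15) / 0.35064 ≈ 0.5722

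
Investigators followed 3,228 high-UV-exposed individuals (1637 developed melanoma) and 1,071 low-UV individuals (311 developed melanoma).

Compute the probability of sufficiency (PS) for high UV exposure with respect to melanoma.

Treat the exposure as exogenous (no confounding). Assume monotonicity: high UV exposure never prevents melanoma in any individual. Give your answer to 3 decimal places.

p₁ = P(outcome | exposed) = 1637/3228 = 0.50713
p₀ = P(outcome | unexposed) = 311/1071 = 0.29038
Under exogeneity and monotonicity, PS = (p₁ − p₀) / (1 − p₀).
PS = (0.50713 − 0.29038) / (1 − 0.29038) = 0.21674 / 0.70962 ≈ 0.3054

PS ≈ 0.305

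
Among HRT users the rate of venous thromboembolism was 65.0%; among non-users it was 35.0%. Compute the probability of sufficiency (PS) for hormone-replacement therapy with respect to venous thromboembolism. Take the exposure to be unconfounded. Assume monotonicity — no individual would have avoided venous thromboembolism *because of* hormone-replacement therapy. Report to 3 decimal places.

PS ≈ 0.462

p₁ = 0.65, p₀ = 0.35.
Under exogeneity and monotonicity, PS = (p₁ − p₀) / (1 − p₀).
PS = (0.65 − 0.35) / (1 − 0.35) = 0.3 / 0.65 ≈ 0.4615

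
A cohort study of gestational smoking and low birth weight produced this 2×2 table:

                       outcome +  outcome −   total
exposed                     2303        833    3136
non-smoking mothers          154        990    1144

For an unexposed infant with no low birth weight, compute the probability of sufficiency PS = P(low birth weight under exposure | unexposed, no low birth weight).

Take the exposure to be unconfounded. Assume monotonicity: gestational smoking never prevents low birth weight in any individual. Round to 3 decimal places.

PS ≈ 0.693

p₁ = P(outcome | exposed) = 2303/3136 = 0.73438
p₀ = P(outcome | unexposed) = 154/1144 = 0.13462
Under exogeneity and monotonicity, PS = (p₁ − p₀)/(1 − p₀).
PS = (0.73438 − 0.13462) / 0.86538 ≈ 0.6931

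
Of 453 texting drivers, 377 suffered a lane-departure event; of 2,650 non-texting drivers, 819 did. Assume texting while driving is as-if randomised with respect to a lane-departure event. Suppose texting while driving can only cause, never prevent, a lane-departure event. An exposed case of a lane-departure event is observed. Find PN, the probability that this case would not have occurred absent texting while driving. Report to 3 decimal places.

p₁ = P(outcome | exposed) = 377/453 = 0.83223
p₀ = P(outcome | unexposed) = 819/2650 = 0.30906
Under exogeneity and monotonicity, PN = (p₁ − p₀) / p₁.
PN = (0.83223 − 0.30906) / 0.83223 = 0.52317 / 0.83223 ≈ 0.6286

PN ≈ 0.629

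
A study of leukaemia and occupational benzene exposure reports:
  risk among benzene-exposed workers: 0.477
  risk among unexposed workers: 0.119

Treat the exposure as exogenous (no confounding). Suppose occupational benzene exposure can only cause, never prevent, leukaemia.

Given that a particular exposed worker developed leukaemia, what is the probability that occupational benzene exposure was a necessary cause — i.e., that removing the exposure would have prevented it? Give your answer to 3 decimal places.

PN ≈ 0.751

Let p₁ = 0.477, p₀ = 0.119.
Under exogeneity and monotonicity, PN = (p₁ − p₀) / p₁.
PN = (0.477 − 0.119) / 0.477 = 0.358 / 0.477 ≈ 0.7505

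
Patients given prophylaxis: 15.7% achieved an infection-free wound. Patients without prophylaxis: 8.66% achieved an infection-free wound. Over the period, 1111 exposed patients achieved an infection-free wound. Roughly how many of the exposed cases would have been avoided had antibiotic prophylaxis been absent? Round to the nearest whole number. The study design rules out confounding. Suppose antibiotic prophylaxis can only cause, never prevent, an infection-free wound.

p₁ = 0.157, p₀ = 0.0866.
PN = (p₁ − p₀)/p₁ = (0.157 − 0.0866) / 0.157 ≈ 0.44841.
Attributable cases ≈ PN × (exposed cases) = 0.44841 × 1111 ≈ 498.18.

about 498 cases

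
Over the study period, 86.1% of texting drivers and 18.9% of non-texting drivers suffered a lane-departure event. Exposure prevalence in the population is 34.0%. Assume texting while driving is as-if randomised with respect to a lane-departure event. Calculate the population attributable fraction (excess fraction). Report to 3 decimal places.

PAF ≈ 0.547

p₁ = 0.861, p₀ = 0.189.
Overall risk P(Y=1) = π·p₁ + (1−π)·p₀ = 0.34×0.861 + 0.66×0.189 = 0.41748.
Under exogeneity, PAF = [P(Y=1) − p₀] / P(Y=1).
PAF = (0.41748 − 0.189) / 0.41748 ≈ 0.5473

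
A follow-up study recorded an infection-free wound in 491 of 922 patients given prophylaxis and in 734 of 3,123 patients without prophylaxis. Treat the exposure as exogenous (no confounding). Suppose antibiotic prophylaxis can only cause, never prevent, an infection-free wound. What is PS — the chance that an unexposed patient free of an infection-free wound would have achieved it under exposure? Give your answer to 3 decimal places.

PS ≈ 0.389

p₁ = P(outcome | exposed) = 491/922 = 0.53254
p₀ = P(outcome | unexposed) = 734/3123 = 0.23503
Under exogeneity and monotonicity, PS = (p₁ − p₀) / (1 − p₀).
PS = (0.53254 − 0.23503) / (1 − 0.23503) = 0.29751 / 0.76497 ≈ 0.3889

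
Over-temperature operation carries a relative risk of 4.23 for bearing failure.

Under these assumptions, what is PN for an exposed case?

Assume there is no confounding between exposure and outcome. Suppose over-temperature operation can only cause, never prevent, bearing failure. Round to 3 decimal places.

Under exogeneity and monotonicity, PN = (RR − 1) / RR = 1 − 1/RR.
PN = (4.23 − 1) / 4.23 = 3.23 / 4.23 ≈ 0.7636

PN ≈ 0.764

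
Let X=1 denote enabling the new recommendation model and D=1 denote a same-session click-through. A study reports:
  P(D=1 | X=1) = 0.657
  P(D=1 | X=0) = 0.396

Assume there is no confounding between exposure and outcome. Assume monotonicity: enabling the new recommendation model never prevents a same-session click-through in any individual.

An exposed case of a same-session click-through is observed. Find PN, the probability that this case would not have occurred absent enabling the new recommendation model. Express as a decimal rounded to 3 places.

Let p₁ = 0.657, p₀ = 0.396.
Under exogeneity and monotonicity, PN = (p₁ − p₀) / p₁.
PN = (0.657 − 0.396) / 0.657 = 0.261 / 0.657 ≈ 0.3973

PN ≈ 0.397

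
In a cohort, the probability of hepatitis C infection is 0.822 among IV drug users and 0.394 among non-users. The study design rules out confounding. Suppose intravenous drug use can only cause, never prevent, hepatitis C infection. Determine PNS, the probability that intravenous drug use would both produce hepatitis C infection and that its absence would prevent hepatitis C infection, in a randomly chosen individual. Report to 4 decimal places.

Let p₁ = 0.822, p₀ = 0.394.
Under exogeneity and monotonicity, PNS = p₁ − p₀.
PNS = 0.822 − 0.394 = 0.428

PNS ≈ 0.4280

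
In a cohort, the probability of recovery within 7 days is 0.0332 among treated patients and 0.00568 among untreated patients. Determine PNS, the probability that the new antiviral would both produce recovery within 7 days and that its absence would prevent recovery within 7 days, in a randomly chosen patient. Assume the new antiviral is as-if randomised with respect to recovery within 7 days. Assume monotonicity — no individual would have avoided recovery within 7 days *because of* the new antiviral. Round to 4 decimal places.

PNS ≈ 0.0275

Let p₁ = 0.0332, p₀ = 0.00568.
Under exogeneity and monotonicity, PNS = p₁ − p₀.
PNS = 0.0332 − 0.00568 = 0.02752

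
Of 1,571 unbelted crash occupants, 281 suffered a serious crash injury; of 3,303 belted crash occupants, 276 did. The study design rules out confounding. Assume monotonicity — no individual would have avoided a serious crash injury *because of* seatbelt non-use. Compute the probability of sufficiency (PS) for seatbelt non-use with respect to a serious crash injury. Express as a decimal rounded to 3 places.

PS ≈ 0.104

p₁ = P(outcome | exposed) = 281/1571 = 0.17887
p₀ = P(outcome | unexposed) = 276/3303 = 0.08356
Under exogeneity and monotonicity, PS = (p₁ − p₀) / (1 − p₀).
PS = (0.17887 − 0.08356) / (1 − 0.08356) = 0.095307 / 0.91644 ≈ 0.1040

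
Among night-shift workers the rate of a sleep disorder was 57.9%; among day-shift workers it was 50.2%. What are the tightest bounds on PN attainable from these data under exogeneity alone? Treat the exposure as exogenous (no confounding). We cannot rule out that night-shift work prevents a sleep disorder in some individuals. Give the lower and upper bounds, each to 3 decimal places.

0.133 ≤ PN ≤ 0.860

p₁ = 0.579, p₀ = 0.502.
Under exogeneity alone the bounds on PN are max{0,(p₁−p₀)/p₁} ≤ PN ≤ min{1,(1−p₀)/p₁}.
  lower = (p₁ − p₀)/p₁ = 0.077 / 0.579 ≈ 0.1330
  upper = min{1, (1 − p₀)/p₁} = 0.498 / 0.579 ≈ 0.8601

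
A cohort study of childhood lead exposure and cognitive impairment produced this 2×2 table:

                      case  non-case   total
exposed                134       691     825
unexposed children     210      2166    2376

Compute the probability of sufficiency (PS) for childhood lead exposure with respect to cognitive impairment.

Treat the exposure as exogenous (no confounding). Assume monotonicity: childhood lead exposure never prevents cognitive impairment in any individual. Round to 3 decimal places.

p₁ = P(outcome | exposed) = 134/825 = 0.16242
p₀ = P(outcome | unexposed) = 210/2376 = 0.088384
Under exogeneity and monotonicity, PS = (p₁ − p₀)/(1 − p₀).
PS = (0.16242 − 0.088384) / 0.91162 ≈ 0.0812

PS ≈ 0.081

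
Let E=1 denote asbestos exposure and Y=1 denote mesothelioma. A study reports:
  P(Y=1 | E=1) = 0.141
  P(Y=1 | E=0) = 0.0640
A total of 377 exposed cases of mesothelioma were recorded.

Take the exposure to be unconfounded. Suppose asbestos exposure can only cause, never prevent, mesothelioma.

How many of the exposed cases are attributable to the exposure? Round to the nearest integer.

Let p₁ = 0.141, p₀ = 0.064.
PN = (p₁ − p₀)/p₁ = (0.141 − 0.064) / 0.141 ≈ 0.54610.
Attributable cases ≈ PN × (exposed cases) = 0.54610 × 377 ≈ 205.88.

about 206 cases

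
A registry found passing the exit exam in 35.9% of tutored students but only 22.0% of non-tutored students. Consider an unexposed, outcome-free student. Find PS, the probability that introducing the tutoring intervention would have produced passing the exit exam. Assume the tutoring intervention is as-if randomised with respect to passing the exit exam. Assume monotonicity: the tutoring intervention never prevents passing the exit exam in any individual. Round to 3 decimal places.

p₁ = 0.359, p₀ = 0.22.
Under exogeneity and monotonicity, PS = (p₁ − p₀) / (1 − p₀).
PS = (0.359 − 0.22) / (1 − 0.22) = 0.139 / 0.78 ≈ 0.1782

PS ≈ 0.178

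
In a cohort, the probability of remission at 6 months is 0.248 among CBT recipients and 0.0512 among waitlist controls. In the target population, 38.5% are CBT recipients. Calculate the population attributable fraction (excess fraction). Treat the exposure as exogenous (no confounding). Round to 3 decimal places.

Let p₁ = 0.248, p₀ = 0.0512.
Overall risk P(Y=1) = π·p₁ + (1−π)·p₀ = 0.385×0.248 + 0.615×0.0512 = 0.12697.
Under exogeneity, PAF = [P(Y=1) − p₀] / P(Y=1).
PAF = (0.12697 − 0.0512) / 0.12697 ≈ 0.5967

PAF ≈ 0.597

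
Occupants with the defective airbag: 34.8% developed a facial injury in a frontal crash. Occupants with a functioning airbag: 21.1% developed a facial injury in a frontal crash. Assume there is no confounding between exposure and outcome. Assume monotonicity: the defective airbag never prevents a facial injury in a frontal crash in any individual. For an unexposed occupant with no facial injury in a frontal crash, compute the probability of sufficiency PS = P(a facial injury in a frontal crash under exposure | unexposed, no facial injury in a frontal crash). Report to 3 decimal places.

p₁ = 0.348, p₀ = 0.211.
Under exogeneity and monotonicity, PS = (p₁ − p₀) / (1 − p₀).
PS = (0.348 − 0.211) / (1 − 0.211) = 0.137 / 0.789 ≈ 0.1736

PS ≈ 0.174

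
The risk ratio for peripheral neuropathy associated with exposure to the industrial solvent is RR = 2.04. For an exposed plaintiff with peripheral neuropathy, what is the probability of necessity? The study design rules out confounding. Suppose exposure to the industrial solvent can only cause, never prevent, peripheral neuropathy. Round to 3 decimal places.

PN ≈ 0.510

Under exogeneity and monotonicity, PN = (RR − 1) / RR = 1 − 1/RR.
PN = (2.04 − 1) / 2.04 = 1.04 / 2.04 ≈ 0.5098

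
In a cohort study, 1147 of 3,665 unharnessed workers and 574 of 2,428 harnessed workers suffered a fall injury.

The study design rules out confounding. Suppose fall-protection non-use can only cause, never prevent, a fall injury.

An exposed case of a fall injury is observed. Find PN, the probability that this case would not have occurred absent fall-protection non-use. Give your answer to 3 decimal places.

PN ≈ 0.245

p₁ = P(outcome | exposed) = 1147/3665 = 0.31296
p₀ = P(outcome | unexposed) = 574/2428 = 0.23641
Under exogeneity and monotonicity, PN = (p₁ − p₀) / p₁.
PN = (0.31296 − 0.23641) / 0.31296 = 0.076552 / 0.31296 ≈ 0.2446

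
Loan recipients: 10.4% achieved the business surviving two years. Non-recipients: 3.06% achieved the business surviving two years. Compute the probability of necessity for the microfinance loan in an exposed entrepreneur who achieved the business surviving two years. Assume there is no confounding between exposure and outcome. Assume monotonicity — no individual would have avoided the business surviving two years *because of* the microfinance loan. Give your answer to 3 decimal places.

p₁ = 0.104, p₀ = 0.0306.
Under exogeneity and monotonicity, PN = (p₁ − p₀) / p₁.
PN = (0.104 − 0.0306) / 0.104 = 0.0734 / 0.104 ≈ 0.7058

PN ≈ 0.706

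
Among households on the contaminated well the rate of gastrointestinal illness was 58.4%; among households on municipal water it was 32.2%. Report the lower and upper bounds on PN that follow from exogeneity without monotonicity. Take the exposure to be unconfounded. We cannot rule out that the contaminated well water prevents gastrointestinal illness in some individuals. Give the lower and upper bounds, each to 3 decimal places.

p₁ = 0.584, p₀ = 0.322.
Under exogeneity alone the bounds on PN are max{0,(p₁−p₀)/p₁} ≤ PN ≤ min{1,(1−p₀)/p₁}.
  lower = (p₁ − p₀)/p₁ = 0.262 / 0.584 ≈ 0.4486
  upper = min{1, (1 − p₀)/p₁} = 0.678 / 0.584 ≈ 1.1610 → capped at 1

0.449 ≤ PN ≤ 1.000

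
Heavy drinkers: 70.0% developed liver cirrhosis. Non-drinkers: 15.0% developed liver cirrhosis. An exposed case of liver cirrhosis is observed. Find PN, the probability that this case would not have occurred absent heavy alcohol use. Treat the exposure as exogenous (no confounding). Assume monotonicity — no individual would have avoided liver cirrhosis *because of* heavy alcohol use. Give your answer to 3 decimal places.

p₁ = 0.7, p₀ = 0.15.
Under exogeneity and monotonicity, PN = (p₁ − p₀) / p₁.
PN = (0.7 − 0.15) / 0.7 = 0.55 / 0.7 ≈ 0.7857

PN ≈ 0.786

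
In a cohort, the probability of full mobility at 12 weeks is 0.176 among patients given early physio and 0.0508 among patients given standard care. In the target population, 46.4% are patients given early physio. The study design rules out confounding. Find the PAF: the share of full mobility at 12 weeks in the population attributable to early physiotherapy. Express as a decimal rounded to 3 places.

PAF ≈ 0.533

Let p₁ = 0.176, p₀ = 0.0508.
Overall risk P(Y=1) = π·p₁ + (1−π)·p₀ = 0.464×0.176 + 0.536×0.0508 = 0.10889.
Under exogeneity, PAF = [P(Y=1) − p₀] / P(Y=1).
PAF = (0.10889 − 0.0508) / 0.10889 ≈ 0.5335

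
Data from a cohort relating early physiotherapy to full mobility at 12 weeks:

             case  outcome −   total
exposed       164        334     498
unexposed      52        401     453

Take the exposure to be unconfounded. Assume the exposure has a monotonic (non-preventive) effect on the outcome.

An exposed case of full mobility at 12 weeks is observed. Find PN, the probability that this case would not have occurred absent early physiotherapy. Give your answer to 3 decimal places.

p₁ = P(outcome | exposed) = 164/498 = 0.32932
p₀ = P(outcome | unexposed) = 52/453 = 0.11479
Under exogeneity and monotonicity, PN = (p₁ − p₀)/p₁.
PN = (0.32932 − 0.11479) / 0.32932 ≈ 0.6514

PN ≈ 0.651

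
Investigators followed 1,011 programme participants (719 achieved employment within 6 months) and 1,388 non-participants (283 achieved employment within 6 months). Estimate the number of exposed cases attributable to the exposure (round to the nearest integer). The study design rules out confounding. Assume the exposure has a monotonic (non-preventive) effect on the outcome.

p₁ = P(outcome | exposed) = 719/1011 = 0.71118
p₀ = P(outcome | unexposed) = 283/1388 = 0.20389
PN = (p₁ − p₀)/p₁ = (0.71118 − 0.20389) / 0.71118 ≈ 0.71331.
Attributable cases ≈ PN × (exposed cases) = 0.71331 × 719 ≈ 512.87.

about 513 cases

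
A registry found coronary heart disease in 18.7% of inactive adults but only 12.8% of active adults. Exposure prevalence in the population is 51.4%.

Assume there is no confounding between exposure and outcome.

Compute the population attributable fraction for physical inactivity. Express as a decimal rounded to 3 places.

PAF ≈ 0.192

p₁ = 0.187, p₀ = 0.128.
Overall risk P(Y=1) = π·p₁ + (1−π)·p₀ = 0.514×0.187 + 0.486×0.128 = 0.15833.
Under exogeneity, PAF = [P(Y=1) − p₀] / P(Y=1).
PAF = (0.15833 − 0.128) / 0.15833 ≈ 0.1915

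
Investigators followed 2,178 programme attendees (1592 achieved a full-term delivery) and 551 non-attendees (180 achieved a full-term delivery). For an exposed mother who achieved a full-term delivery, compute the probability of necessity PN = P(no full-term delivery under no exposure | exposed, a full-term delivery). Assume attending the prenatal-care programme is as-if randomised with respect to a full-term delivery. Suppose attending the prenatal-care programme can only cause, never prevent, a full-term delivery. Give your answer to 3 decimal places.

p₁ = P(outcome | exposed) = 1592/2178 = 0.73095
p₀ = P(outcome | unexposed) = 180/551 = 0.32668
Under exogeneity and monotonicity, PN = (p₁ − p₀) / p₁.
PN = (0.73095 − 0.32668) / 0.73095 = 0.40427 / 0.73095 ≈ 0.5531

PN ≈ 0.553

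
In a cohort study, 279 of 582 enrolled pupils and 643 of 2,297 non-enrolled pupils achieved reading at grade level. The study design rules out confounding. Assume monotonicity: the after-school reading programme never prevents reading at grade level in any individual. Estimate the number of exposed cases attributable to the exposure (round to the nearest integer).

about 116 cases

p₁ = P(outcome | exposed) = 279/582 = 0.47938
p₀ = P(outcome | unexposed) = 643/2297 = 0.27993
PN = (p₁ − p₀)/p₁ = (0.47938 − 0.27993) / 0.47938 ≈ 0.41606.
Attributable cases ≈ PN × (exposed cases) = 0.41606 × 279 ≈ 116.08.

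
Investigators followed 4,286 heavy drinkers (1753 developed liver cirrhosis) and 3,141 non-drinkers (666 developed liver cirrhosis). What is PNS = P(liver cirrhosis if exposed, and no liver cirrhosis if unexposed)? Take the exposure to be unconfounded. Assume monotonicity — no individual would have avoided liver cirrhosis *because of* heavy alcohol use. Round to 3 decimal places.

p₁ = P(outcome | exposed) = 1753/4286 = 0.40901
p₀ = P(outcome | unexposed) = 666/3141 = 0.21203
Under exogeneity and monotonicity, PNS = p₁ − p₀.
PNS = 0.40901 − 0.21203 = 0.19697

PNS ≈ 0.197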